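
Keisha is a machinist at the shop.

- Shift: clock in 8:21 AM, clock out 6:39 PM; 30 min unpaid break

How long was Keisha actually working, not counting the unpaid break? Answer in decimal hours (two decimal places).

9.80 hours

Shift: 8:21 AM–6:39 PM = 10 h 18 min; less 30 min break → 9 h 48 min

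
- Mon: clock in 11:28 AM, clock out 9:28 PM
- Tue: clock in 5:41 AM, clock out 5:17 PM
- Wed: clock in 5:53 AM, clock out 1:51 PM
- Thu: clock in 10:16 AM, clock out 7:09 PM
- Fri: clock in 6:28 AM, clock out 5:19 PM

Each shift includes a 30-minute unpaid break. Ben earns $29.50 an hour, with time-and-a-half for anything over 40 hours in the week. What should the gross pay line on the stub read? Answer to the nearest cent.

Mon: 11:28 AM–9:28 PM = 10 h 0 min; less 30 min break → 9 h 30 min
Tue: 5:41 AM–5:17 PM = 11 h 36 min; less 30 min break → 11 h 6 min
Wed: 5:53 AM–1:51 PM = 7 h 58 min; less 30 min break → 7 h 28 min
Thu: 10:16 AM–7:09 PM = 8 h 53 min; less 30 min break → 8 h 23 min
Fri: 6:28 AM–5:19 PM = 10 h 51 min; less 30 min break → 10 h 21 min
Total worked: 46 h 48 min = 2808 min.
Regular 40 h 0 min = 2400 min at $29.50/h; overtime 6 h 48 min = 408 min at $44.25/h.
Pay = (2400 × $29.50 + 408 × $44.25) ÷ 60 = $1480.90.

$1480.90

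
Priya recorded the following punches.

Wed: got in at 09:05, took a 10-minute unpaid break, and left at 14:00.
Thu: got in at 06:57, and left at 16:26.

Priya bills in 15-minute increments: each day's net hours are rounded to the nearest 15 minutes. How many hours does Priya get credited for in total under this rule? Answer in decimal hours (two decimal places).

14.25 hours

Wed: 09:05–14:00 = 4 h 55 min − 10 min = 4 h 45 min → rounds to 4 h 45 min
Thu: 06:57–16:26 = 9 h 29 min → rounds to 9 h 30 min
Total credited: 14 h 15 min.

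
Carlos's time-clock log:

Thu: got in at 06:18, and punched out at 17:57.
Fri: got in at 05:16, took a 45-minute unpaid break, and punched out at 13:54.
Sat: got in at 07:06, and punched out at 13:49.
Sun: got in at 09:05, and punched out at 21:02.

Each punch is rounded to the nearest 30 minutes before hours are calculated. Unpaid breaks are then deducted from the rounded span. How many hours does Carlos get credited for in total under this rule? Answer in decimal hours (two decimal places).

38.25 hours

Thu: in 06:18→06:30, out 17:57→18:00; 11 h 30 min
Fri: in 05:16→05:30, out 13:54→14:00; 8 h 30 min − 45 min = 7 h 45 min
Sat: in 07:06→07:00, out 13:49→14:00; 7 h 0 min
Sun: in 09:05→09:00, out 21:02→21:00; 12 h 0 min
Total credited: 38 h 15 min.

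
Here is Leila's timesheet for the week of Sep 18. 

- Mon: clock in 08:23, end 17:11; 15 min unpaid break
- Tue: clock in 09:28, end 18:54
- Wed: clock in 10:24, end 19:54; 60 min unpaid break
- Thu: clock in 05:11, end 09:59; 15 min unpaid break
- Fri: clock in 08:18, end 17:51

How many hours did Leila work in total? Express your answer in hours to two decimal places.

Mon: 08:23–17:11 = 8 h 48 min; less 15 min break → 8 h 33 min
Tue: 09:28–18:54 = 9 h 26 min
Wed: 10:24–19:54 = 9 h 30 min; less 60 min break → 8 h 30 min
Thu: 05:11–09:59 = 4 h 48 min; less 15 min break → 4 h 33 min
Fri: 08:18–17:51 = 9 h 33 min
Total: 8 h 33 min + 9 h 26 min + 8 h 30 min + 4 h 33 min + 9 h 33 min = 40 h 35 min.

40.58 hours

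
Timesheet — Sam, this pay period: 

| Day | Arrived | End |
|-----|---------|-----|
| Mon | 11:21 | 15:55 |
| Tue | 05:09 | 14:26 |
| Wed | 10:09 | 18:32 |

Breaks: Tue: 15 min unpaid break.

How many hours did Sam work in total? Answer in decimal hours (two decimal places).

21.98 hours

Mon: 11:21–15:55 = 4 h 34 min
Tue: 05:09–14:26 = 9 h 17 min; less 15 min break → 9 h 2 min
Wed: 10:09–18:32 = 8 h 23 min
Total: 4 h 34 min + 9 h 2 min + 8 h 23 min = 21 h 59 min.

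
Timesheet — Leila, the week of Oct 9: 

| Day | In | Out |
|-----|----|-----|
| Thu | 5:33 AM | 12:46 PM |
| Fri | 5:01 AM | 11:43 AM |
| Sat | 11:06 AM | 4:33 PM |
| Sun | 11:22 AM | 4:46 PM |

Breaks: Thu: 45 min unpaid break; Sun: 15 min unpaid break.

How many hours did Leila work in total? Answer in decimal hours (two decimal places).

Thu: 5:33 AM–12:46 PM = 7 h 13 min; less 45 min break → 6 h 28 min
Fri: 5:01 AM–11:43 AM = 6 h 42 min
Sat: 11:06 AM–4:33 PM = 5 h 27 min
Sun: 11:22 AM–4:46 PM = 5 h 24 min; less 15 min break → 5 h 9 min
Total: 6 h 28 min + 6 h 42 min + 5 h 27 min + 5 h 9 min = 23 h 46 min.

23.77 hours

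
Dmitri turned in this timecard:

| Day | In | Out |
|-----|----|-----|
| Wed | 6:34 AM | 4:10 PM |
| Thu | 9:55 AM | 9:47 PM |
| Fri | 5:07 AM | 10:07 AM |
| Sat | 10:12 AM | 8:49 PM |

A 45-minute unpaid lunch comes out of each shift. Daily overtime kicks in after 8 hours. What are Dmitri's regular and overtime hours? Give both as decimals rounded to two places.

Wed: 6:34 AM–4:10 PM = 9 h 36 min; less 45 min break → 8 h 51 min
Thu: 9:55 AM–9:47 PM = 11 h 52 min; less 45 min break → 11 h 7 min
Fri: 5:07 AM–10:07 AM = 5 h 0 min; less 45 min break → 4 h 15 min
Sat: 10:12 AM–8:49 PM = 10 h 37 min; less 45 min break → 9 h 52 min
Wed reg 8 h 0 min / OT 0 h 51 min; Thu reg 8 h 0 min / OT 3 h 7 min; Fri reg 4 h 15 min / OT 0 h 0 min; Sat reg 8 h 0 min / OT 1 h 52 min.
Totals: regular 28 h 15 min, overtime 5 h 50 min.

Regular 28.25 hours, overtime 5.83 hours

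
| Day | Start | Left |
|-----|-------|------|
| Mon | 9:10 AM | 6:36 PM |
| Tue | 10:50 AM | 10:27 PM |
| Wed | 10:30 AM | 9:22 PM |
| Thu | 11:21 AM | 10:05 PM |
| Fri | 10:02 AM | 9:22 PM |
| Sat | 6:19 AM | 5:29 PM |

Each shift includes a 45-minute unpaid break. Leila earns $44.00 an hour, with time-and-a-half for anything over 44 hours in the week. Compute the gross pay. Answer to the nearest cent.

Mon: 9:10 AM–6:36 PM = 9 h 26 min; less 45 min break → 8 h 41 min
Tue: 10:50 AM–10:27 PM = 11 h 37 min; less 45 min break → 10 h 52 min
Wed: 10:30 AM–9:22 PM = 10 h 52 min; less 45 min break → 10 h 7 min
Thu: 11:21 AM–10:05 PM = 10 h 44 min; less 45 min break → 9 h 59 min
Fri: 10:02 AM–9:22 PM = 11 h 20 min; less 45 min break → 10 h 35 min
Sat: 6:19 AM–5:29 PM = 11 h 10 min; less 45 min break → 10 h 25 min
Total worked: 60 h 39 min = 3639 min.
Regular 44 h 0 min = 2640 min at $44.00/h; overtime 16 h 39 min = 999 min at $66.00/h.
Pay = (2640 × $44.00 + 999 × $66.00) ÷ 60 = $3034.90.

$3034.90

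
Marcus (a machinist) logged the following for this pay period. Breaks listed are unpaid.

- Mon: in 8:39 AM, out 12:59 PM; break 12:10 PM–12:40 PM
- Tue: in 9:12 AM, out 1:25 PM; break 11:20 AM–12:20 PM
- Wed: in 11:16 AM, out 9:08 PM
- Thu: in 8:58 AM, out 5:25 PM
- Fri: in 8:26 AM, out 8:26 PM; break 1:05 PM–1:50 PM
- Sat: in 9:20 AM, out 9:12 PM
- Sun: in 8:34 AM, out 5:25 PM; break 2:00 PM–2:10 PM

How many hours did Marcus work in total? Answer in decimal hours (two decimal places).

57.17 hours

Mon: 8:39 AM–12:59 PM = 4 h 20 min; less 30 min break → 3 h 50 min
Tue: 9:12 AM–1:25 PM = 4 h 13 min; less 60 min break → 3 h 13 min
Wed: 11:16 AM–9:08 PM = 9 h 52 min
Thu: 8:58 AM–5:25 PM = 8 h 27 min
Fri: 8:26 AM–8:26 PM = 12 h 0 min; less 45 min break → 11 h 15 min
Sat: 9:20 AM–9:12 PM = 11 h 52 min
Sun: 8:34 AM–5:25 PM = 8 h 51 min; less 10 min break → 8 h 41 min
Total: 3 h 50 min + 3 h 13 min + 9 h 52 min + 8 h 27 min + 11 h 15 min + 11 h 52 min + 8 h 41 min = 57 h 10 min.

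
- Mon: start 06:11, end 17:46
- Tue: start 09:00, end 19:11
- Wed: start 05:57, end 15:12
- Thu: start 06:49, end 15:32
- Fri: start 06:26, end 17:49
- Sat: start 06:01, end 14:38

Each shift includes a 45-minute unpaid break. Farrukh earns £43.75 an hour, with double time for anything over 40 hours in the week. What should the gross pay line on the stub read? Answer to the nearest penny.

£3082.92

Mon: 06:11–17:46 = 11 h 35 min; less 45 min break → 10 h 50 min
Tue: 09:00–19:11 = 10 h 11 min; less 45 min break → 9 h 26 min
Wed: 05:57–15:12 = 9 h 15 min; less 45 min break → 8 h 30 min
Thu: 06:49–15:32 = 8 h 43 min; less 45 min break → 7 h 58 min
Fri: 06:26–17:49 = 11 h 23 min; less 45 min break → 10 h 38 min
Sat: 06:01–14:38 = 8 h 37 min; less 45 min break → 7 h 52 min
Total worked: 55 h 14 min = 3314 min.
Regular 40 h 0 min = 2400 min at £43.75/h; overtime 15 h 14 min = 914 min at £87.50/h.
Pay = (2400 × £43.75 + 914 × £87.50) ÷ 60 = £3082.92.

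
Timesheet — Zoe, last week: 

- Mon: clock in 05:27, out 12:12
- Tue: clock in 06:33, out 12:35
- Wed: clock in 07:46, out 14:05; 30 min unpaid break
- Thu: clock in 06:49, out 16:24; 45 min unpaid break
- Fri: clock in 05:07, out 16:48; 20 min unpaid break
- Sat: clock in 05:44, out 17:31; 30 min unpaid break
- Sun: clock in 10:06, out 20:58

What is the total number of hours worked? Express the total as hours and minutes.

60 h 56 min

Mon: 05:27–12:12 = 6 h 45 min
Tue: 06:33–12:35 = 6 h 2 min
Wed: 07:46–14:05 = 6 h 19 min; less 30 min break → 5 h 49 min
Thu: 06:49–16:24 = 9 h 35 min; less 45 min break → 8 h 50 min
Fri: 05:07–16:48 = 11 h 41 min; less 20 min break → 11 h 21 min
Sat: 05:44–17:31 = 11 h 47 min; less 30 min break → 11 h 17 min
Sun: 10:06–20:58 = 10 h 52 min
Total: 6 h 45 min + 6 h 2 min + 5 h 49 min + 8 h 50 min + 11 h 21 min + 11 h 17 min + 10 h 52 min = 60 h 56 min.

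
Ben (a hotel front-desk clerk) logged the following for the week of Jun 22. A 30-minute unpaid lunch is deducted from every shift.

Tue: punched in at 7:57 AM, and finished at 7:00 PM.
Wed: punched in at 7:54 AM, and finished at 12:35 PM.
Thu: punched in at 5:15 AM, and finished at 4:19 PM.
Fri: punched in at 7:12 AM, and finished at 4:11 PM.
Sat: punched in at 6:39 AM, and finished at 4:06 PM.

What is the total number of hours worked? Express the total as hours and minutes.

Tue: 7:57 AM–7:00 PM = 11 h 3 min; less 30 min break → 10 h 33 min
Wed: 7:54 AM–12:35 PM = 4 h 41 min; less 30 min break → 4 h 11 min
Thu: 5:15 AM–4:19 PM = 11 h 4 min; less 30 min break → 10 h 34 min
Fri: 7:12 AM–4:11 PM = 8 h 59 min; less 30 min break → 8 h 29 min
Sat: 6:39 AM–4:06 PM = 9 h 27 min; less 30 min break → 8 h 57 min
Total: 10 h 33 min + 4 h 11 min + 10 h 34 min + 8 h 29 min + 8 h 57 min = 42 h 44 min.

42 h 44 min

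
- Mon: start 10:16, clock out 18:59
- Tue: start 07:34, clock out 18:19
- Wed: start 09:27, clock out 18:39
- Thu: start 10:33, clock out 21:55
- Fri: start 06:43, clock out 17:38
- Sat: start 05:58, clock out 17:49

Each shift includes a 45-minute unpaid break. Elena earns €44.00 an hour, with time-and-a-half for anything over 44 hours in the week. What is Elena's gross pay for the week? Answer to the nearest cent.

€2879.80

Mon: 10:16–18:59 = 8 h 43 min; less 45 min break → 7 h 58 min
Tue: 07:34–18:19 = 10 h 45 min; less 45 min break → 10 h 0 min
Wed: 09:27–18:39 = 9 h 12 min; less 45 min break → 8 h 27 min
Thu: 10:33–21:55 = 11 h 22 min; less 45 min break → 10 h 37 min
Fri: 06:43–17:38 = 10 h 55 min; less 45 min break → 10 h 10 min
Sat: 05:58–17:49 = 11 h 51 min; less 45 min break → 11 h 6 min
Total worked: 58 h 18 min = 3498 min.
Regular 44 h 0 min = 2640 min at €44.00/h; overtime 14 h 18 min = 858 min at €66.00/h.
Pay = (2640 × €44.00 + 858 × €66.00) ÷ 60 = €2879.80.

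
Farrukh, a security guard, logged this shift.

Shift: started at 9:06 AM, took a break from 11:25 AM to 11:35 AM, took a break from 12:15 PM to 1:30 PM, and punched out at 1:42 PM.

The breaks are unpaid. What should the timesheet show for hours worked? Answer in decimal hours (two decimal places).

Shift: 9:06 AM–1:42 PM = 4 h 36 min; less 85 min break → 3 h 11 min

3.18 hours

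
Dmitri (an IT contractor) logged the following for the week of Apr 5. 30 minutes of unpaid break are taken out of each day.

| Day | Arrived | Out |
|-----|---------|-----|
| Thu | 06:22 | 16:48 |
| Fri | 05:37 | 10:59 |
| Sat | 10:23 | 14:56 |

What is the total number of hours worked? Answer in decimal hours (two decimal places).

18.85 hours

Thu: 06:22–16:48 = 10 h 26 min; less 30 min break → 9 h 56 min
Fri: 05:37–10:59 = 5 h 22 min; less 30 min break → 4 h 52 min
Sat: 10:23–14:56 = 4 h 33 min; less 30 min break → 4 h 3 min
Total: 9 h 56 min + 4 h 52 min + 4 h 3 min = 18 h 51 min.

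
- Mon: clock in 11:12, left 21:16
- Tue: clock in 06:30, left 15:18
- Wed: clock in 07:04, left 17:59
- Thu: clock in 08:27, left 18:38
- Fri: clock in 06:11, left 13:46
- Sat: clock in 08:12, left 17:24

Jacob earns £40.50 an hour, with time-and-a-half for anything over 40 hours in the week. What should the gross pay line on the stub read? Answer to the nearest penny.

Mon: 11:12–21:16 = 10 h 4 min
Tue: 06:30–15:18 = 8 h 48 min
Wed: 07:04–17:59 = 10 h 55 min
Thu: 08:27–18:38 = 10 h 11 min
Fri: 06:11–13:46 = 7 h 35 min
Sat: 08:12–17:24 = 9 h 12 min
Total worked: 56 h 45 min = 3405 min.
Regular 40 h 0 min = 2400 min at £40.50/h; overtime 16 h 45 min = 1005 min at £60.75/h.
Pay = (2400 × £40.50 + 1005 × £60.75) ÷ 60 = £2637.56.

£2637.56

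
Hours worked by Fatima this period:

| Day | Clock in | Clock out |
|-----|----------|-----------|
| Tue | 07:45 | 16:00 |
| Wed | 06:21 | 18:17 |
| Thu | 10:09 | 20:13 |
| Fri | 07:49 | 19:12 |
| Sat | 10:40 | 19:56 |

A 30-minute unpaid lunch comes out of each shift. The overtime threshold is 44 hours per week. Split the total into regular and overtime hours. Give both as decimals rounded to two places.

Tue: 07:45–16:00 = 8 h 15 min; less 30 min break → 7 h 45 min
Wed: 06:21–18:17 = 11 h 56 min; less 30 min break → 11 h 26 min
Thu: 10:09–20:13 = 10 h 4 min; less 30 min break → 9 h 34 min
Fri: 07:49–19:12 = 11 h 23 min; less 30 min break → 10 h 53 min
Sat: 10:40–19:56 = 9 h 16 min; less 30 min break → 8 h 46 min
Total worked: 48 h 24 min = 48.40 h.
Threshold 44 h → overtime 4 h 24 min, regular 44 h 0 min.

Regular 44.00 hours, overtime 4.40 hours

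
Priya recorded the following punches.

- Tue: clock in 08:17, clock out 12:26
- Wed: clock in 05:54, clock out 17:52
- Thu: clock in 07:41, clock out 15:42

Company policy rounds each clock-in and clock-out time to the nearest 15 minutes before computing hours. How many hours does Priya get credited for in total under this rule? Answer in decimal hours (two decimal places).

Tue: in 08:17→08:15, out 12:26→12:30; 4 h 15 min
Wed: in 05:54→06:00, out 17:52→17:45; 11 h 45 min
Thu: in 07:41→07:45, out 15:42→15:45; 8 h 0 min
Total credited: 24 h 0 min.

24.00 hours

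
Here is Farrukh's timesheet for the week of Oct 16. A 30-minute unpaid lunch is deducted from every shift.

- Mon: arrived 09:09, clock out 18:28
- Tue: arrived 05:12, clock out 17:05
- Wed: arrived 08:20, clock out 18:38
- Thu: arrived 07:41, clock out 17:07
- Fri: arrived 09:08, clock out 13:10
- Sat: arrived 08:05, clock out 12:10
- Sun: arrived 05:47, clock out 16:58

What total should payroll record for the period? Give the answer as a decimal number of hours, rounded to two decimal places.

56.73 hours

Mon: 09:09–18:28 = 9 h 19 min; less 30 min break → 8 h 49 min
Tue: 05:12–17:05 = 11 h 53 min; less 30 min break → 11 h 23 min
Wed: 08:20–18:38 = 10 h 18 min; less 30 min break → 9 h 48 min
Thu: 07:41–17:07 = 9 h 26 min; less 30 min break → 8 h 56 min
Fri: 09:08–13:10 = 4 h 2 min; less 30 min break → 3 h 32 min
Sat: 08:05–12:10 = 4 h 5 min; less 30 min break → 3 h 35 min
Sun: 05:47–16:58 = 11 h 11 min; less 30 min break → 10 h 41 min
Total: 8 h 49 min + 11 h 23 min + 9 h 48 min + 8 h 56 min + 3 h 32 min + 3 h 35 min + 10 h 41 min = 56 h 44 min.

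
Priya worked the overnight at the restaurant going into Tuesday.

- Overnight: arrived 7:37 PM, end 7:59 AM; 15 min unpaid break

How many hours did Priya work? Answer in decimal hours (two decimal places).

12.12 hours

Overnight: 7:37 PM → midnight = 4 h 23 min; midnight → 7:59 AM = 7 h 59 min; span 12 h 22 min; less 15 min break → 12 h 7 min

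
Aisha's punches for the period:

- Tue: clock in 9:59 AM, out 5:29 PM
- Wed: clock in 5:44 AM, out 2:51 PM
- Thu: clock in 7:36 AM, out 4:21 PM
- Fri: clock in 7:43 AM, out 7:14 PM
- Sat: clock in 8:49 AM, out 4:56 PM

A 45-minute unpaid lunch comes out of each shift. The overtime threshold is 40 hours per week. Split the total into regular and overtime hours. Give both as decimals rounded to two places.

Tue: 9:59 AM–5:29 PM = 7 h 30 min; less 45 min break → 6 h 45 min
Wed: 5:44 AM–2:51 PM = 9 h 7 min; less 45 min break → 8 h 22 min
Thu: 7:36 AM–4:21 PM = 8 h 45 min; less 45 min break → 8 h 0 min
Fri: 7:43 AM–7:14 PM = 11 h 31 min; less 45 min break → 10 h 46 min
Sat: 8:49 AM–4:56 PM = 8 h 7 min; less 45 min break → 7 h 22 min
Total worked: 41 h 15 min = 41.25 h.
Threshold 40 h → overtime 1 h 15 min, regular 40 h 0 min.

Regular 40.00 hours, overtime 1.25 hours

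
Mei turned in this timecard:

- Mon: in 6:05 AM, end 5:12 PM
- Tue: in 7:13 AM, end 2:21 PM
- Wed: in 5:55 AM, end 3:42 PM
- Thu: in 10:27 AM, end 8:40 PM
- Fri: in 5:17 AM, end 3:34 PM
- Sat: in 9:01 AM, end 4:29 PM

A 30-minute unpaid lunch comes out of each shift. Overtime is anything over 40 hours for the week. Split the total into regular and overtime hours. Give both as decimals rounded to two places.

Mon: 6:05 AM–5:12 PM = 11 h 7 min; less 30 min break → 10 h 37 min
Tue: 7:13 AM–2:21 PM = 7 h 8 min; less 30 min break → 6 h 38 min
Wed: 5:55 AM–3:42 PM = 9 h 47 min; less 30 min break → 9 h 17 min
Thu: 10:27 AM–8:40 PM = 10 h 13 min; less 30 min break → 9 h 43 min
Fri: 5:17 AM–3:34 PM = 10 h 17 min; less 30 min break → 9 h 47 min
Sat: 9:01 AM–4:29 PM = 7 h 28 min; less 30 min break → 6 h 58 min
Total worked: 53 h 0 min = 53.00 h.
Threshold 40 h → overtime 13 h 0 min, regular 40 h 0 min.

Regular 40.00 hours, overtime 13.00 hours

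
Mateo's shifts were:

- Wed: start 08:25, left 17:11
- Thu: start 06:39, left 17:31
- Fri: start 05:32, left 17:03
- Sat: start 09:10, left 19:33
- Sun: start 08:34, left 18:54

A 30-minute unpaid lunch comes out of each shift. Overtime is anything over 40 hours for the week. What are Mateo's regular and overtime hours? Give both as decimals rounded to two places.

Regular 40.00 hours, overtime 9.37 hours

Wed: 08:25–17:11 = 8 h 46 min; less 30 min break → 8 h 16 min
Thu: 06:39–17:31 = 10 h 52 min; less 30 min break → 10 h 22 min
Fri: 05:32–17:03 = 11 h 31 min; less 30 min break → 11 h 1 min
Sat: 09:10–19:33 = 10 h 23 min; less 30 min break → 9 h 53 min
Sun: 08:34–18:54 = 10 h 20 min; less 30 min break → 9 h 50 min
Total worked: 49 h 22 min = 49.37 h.
Threshold 40 h → overtime 9 h 22 min, regular 40 h 0 min.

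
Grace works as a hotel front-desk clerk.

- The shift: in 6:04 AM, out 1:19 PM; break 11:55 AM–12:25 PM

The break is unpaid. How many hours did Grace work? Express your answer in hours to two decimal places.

The shift: 6:04 AM–1:19 PM = 7 h 15 min; less 30 min break → 6 h 45 min

6.75 hours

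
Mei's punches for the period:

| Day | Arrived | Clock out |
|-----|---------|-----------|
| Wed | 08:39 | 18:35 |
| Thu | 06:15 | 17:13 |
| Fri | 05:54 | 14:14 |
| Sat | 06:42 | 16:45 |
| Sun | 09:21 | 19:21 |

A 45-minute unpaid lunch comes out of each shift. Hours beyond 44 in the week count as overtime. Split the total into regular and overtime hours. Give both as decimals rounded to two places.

Wed: 08:39–18:35 = 9 h 56 min; less 45 min break → 9 h 11 min
Thu: 06:15–17:13 = 10 h 58 min; less 45 min break → 10 h 13 min
Fri: 05:54–14:14 = 8 h 20 min; less 45 min break → 7 h 35 min
Sat: 06:42–16:45 = 10 h 3 min; less 45 min break → 9 h 18 min
Sun: 09:21–19:21 = 10 h 0 min; less 45 min break → 9 h 15 min
Total worked: 45 h 32 min = 45.53 h.
Threshold 44 h → overtime 1 h 32 min, regular 44 h 0 min.

Regular 44.00 hours, overtime 1.53 hours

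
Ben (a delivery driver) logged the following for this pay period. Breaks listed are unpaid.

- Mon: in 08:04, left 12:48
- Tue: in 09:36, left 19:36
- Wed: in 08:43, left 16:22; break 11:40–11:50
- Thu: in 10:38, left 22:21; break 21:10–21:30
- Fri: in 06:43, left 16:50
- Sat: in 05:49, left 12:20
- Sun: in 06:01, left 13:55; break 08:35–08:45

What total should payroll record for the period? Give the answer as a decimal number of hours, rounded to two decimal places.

57.97 hours

Mon: 08:04–12:48 = 4 h 44 min
Tue: 09:36–19:36 = 10 h 0 min
Wed: 08:43–16:22 = 7 h 39 min; less 10 min break → 7 h 29 min
Thu: 10:38–22:21 = 11 h 43 min; less 20 min break → 11 h 23 min
Fri: 06:43–16:50 = 10 h 7 min
Sat: 05:49–12:20 = 6 h 31 min
Sun: 06:01–13:55 = 7 h 54 min; less 10 min break → 7 h 44 min
Total: 4 h 44 min + 10 h 0 min + 7 h 29 min + 11 h 23 min + 10 h 7 min + 6 h 31 min + 7 h 44 min = 57 h 58 min.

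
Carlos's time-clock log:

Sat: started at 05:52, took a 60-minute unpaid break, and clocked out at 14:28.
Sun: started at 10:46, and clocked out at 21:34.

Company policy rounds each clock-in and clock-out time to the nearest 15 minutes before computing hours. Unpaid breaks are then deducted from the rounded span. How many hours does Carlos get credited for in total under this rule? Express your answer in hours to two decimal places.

Sat: in 05:52→05:45, out 14:28→14:30; 8 h 45 min − 60 min = 7 h 45 min
Sun: in 10:46→10:45, out 21:34→21:30; 10 h 45 min
Total credited: 18 h 30 min.

18.50 hours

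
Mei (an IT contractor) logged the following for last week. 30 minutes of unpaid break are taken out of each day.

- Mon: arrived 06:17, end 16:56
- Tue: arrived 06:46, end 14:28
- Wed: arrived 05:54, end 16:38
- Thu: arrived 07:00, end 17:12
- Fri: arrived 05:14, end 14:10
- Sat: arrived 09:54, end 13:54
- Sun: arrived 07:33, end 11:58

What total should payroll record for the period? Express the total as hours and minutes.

53 h 8 min

Mon: 06:17–16:56 = 10 h 39 min; less 30 min break → 10 h 9 min
Tue: 06:46–14:28 = 7 h 42 min; less 30 min break → 7 h 12 min
Wed: 05:54–16:38 = 10 h 44 min; less 30 min break → 10 h 14 min
Thu: 07:00–17:12 = 10 h 12 min; less 30 min break → 9 h 42 min
Fri: 05:14–14:10 = 8 h 56 min; less 30 min break → 8 h 26 min
Sat: 09:54–13:54 = 4 h 0 min; less 30 min break → 3 h 30 min
Sun: 07:33–11:58 = 4 h 25 min; less 30 min break → 3 h 55 min
Total: 10 h 9 min + 7 h 12 min + 10 h 14 min + 9 h 42 min + 8 h 26 min + 3 h 30 min + 3 h 55 min = 53 h 8 min.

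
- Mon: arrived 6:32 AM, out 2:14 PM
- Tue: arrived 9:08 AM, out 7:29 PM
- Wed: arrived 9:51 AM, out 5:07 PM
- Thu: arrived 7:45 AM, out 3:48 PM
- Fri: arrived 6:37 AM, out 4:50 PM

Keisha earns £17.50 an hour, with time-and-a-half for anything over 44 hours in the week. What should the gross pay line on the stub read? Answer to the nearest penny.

£762.71

Mon: 6:32 AM–2:14 PM = 7 h 42 min
Tue: 9:08 AM–7:29 PM = 10 h 21 min
Wed: 9:51 AM–5:07 PM = 7 h 16 min
Thu: 7:45 AM–3:48 PM = 8 h 3 min
Fri: 6:37 AM–4:50 PM = 10 h 13 min
Total worked: 43 h 35 min = 2615 min.
Regular 43 h 35 min = 2615 min at £17.50/h; overtime 0 h 0 min = 0 min at £26.25/h.
Pay = (2615 × £17.50 + 0 × £26.25) ÷ 60 = £762.71.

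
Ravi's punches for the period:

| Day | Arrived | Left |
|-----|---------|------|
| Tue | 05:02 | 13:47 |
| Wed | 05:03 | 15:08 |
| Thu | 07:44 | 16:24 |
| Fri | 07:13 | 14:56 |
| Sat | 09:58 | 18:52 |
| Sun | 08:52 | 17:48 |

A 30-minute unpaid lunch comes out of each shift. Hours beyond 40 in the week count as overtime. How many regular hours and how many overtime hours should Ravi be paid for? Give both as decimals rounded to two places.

Regular 40.00 hours, overtime 10.05 hours

Tue: 05:02–13:47 = 8 h 45 min; less 30 min break → 8 h 15 min
Wed: 05:03–15:08 = 10 h 5 min; less 30 min break → 9 h 35 min
Thu: 07:44–16:24 = 8 h 40 min; less 30 min break → 8 h 10 min
Fri: 07:13–14:56 = 7 h 43 min; less 30 min break → 7 h 13 min
Sat: 09:58–18:52 = 8 h 54 min; less 30 min break → 8 h 24 min
Sun: 08:52–17:48 = 8 h 56 min; less 30 min break → 8 h 26 min
Total worked: 50 h 3 min = 50.05 h.
Threshold 40 h → overtime 10 h 3 min, regular 40 h 0 min.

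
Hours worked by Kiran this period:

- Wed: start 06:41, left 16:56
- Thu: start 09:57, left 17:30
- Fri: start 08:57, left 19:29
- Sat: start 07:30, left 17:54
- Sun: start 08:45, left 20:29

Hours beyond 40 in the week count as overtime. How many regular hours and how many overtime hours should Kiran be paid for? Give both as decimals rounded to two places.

Regular 40.00 hours, overtime 10.47 hours

Wed: 06:41–16:56 = 10 h 15 min
Thu: 09:57–17:30 = 7 h 33 min
Fri: 08:57–19:29 = 10 h 32 min
Sat: 07:30–17:54 = 10 h 24 min
Sun: 08:45–20:29 = 11 h 44 min
Total worked: 50 h 28 min = 50.47 h.
Threshold 40 h → overtime 10 h 28 min, regular 40 h 0 min.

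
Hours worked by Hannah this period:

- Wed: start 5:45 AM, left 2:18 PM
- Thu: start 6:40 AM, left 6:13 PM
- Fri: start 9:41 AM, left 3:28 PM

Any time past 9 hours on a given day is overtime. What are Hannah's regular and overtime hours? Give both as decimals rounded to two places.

Wed: 5:45 AM–2:18 PM = 8 h 33 min
Thu: 6:40 AM–6:13 PM = 11 h 33 min
Fri: 9:41 AM–3:28 PM = 5 h 47 min
Wed reg 8 h 33 min / OT 0 h 0 min; Thu reg 9 h 0 min / OT 2 h 33 min; Fri reg 5 h 47 min / OT 0 h 0 min.
Totals: regular 23 h 20 min, overtime 2 h 33 min.

Regular 23.33 hours, overtime 2.55 hours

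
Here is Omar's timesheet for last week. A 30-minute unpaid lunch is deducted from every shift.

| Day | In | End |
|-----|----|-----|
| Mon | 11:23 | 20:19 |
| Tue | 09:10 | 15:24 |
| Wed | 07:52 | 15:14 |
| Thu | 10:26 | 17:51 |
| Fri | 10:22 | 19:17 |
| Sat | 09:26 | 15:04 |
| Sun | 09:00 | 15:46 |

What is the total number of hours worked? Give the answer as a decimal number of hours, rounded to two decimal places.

Mon: 11:23–20:19 = 8 h 56 min; less 30 min break → 8 h 26 min
Tue: 09:10–15:24 = 6 h 14 min; less 30 min break → 5 h 44 min
Wed: 07:52–15:14 = 7 h 22 min; less 30 min break → 6 h 52 min
Thu: 10:26–17:51 = 7 h 25 min; less 30 min break → 6 h 55 min
Fri: 10:22–19:17 = 8 h 55 min; less 30 min break → 8 h 25 min
Sat: 09:26–15:04 = 5 h 38 min; less 30 min break → 5 h 8 min
Sun: 09:00–15:46 = 6 h 46 min; less 30 min break → 6 h 16 min
Total: 8 h 26 min + 5 h 44 min + 6 h 52 min + 6 h 55 min + 8 h 25 min + 5 h 8 min + 6 h 16 min = 47 h 46 min.

47.77 hours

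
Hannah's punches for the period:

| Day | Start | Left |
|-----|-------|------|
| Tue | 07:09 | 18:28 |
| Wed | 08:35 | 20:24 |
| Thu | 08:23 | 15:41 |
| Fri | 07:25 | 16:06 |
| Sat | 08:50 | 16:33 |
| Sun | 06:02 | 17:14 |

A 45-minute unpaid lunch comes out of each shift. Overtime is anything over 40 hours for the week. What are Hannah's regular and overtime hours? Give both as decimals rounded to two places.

Tue: 07:09–18:28 = 11 h 19 min; less 45 min break → 10 h 34 min
Wed: 08:35–20:24 = 11 h 49 min; less 45 min break → 11 h 4 min
Thu: 08:23–15:41 = 7 h 18 min; less 45 min break → 6 h 33 min
Fri: 07:25–16:06 = 8 h 41 min; less 45 min break → 7 h 56 min
Sat: 08:50–16:33 = 7 h 43 min; less 45 min break → 6 h 58 min
Sun: 06:02–17:14 = 11 h 12 min; less 45 min break → 10 h 27 min
Total worked: 53 h 32 min = 53.53 h.
Threshold 40 h → overtime 13 h 32 min, regular 40 h 0 min.

Regular 40.00 hours, overtime 13.53 hours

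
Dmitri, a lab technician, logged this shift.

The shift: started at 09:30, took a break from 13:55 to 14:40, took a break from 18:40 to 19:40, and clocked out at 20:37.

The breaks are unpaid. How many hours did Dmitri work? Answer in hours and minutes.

9 h 22 min

The shift: 09:30–20:37 = 11 h 7 min; less 105 min break → 9 h 22 min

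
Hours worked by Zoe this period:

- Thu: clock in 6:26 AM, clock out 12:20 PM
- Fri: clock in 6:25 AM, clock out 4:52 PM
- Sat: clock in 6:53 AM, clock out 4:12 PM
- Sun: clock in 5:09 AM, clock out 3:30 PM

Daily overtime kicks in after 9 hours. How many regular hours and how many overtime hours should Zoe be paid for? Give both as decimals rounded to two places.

Thu: 6:26 AM–12:20 PM = 5 h 54 min
Fri: 6:25 AM–4:52 PM = 10 h 27 min
Sat: 6:53 AM–4:12 PM = 9 h 19 min
Sun: 5:09 AM–3:30 PM = 10 h 21 min
Thu reg 5 h 54 min / OT 0 h 0 min; Fri reg 9 h 0 min / OT 1 h 27 min; Sat reg 9 h 0 min / OT 0 h 19 min; Sun reg 9 h 0 min / OT 1 h 21 min.
Totals: regular 32 h 54 min, overtime 3 h 7 min.

Regular 32.90 hours, overtime 3.12 hours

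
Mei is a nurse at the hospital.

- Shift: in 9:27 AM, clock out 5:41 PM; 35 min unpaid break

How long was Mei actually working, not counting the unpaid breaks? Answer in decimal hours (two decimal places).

Shift: 9:27 AM–5:41 PM = 8 h 14 min; less 35 min break → 7 h 39 min

7.65 hours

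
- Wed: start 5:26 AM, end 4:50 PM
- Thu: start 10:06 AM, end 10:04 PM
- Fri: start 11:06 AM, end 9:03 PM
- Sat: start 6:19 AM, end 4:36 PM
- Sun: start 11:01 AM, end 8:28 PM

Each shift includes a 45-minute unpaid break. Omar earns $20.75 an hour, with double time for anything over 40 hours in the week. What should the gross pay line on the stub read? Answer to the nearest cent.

Wed: 5:26 AM–4:50 PM = 11 h 24 min; less 45 min break → 10 h 39 min
Thu: 10:06 AM–10:04 PM = 11 h 58 min; less 45 min break → 11 h 13 min
Fri: 11:06 AM–9:03 PM = 9 h 57 min; less 45 min break → 9 h 12 min
Sat: 6:19 AM–4:36 PM = 10 h 17 min; less 45 min break → 9 h 32 min
Sun: 11:01 AM–8:28 PM = 9 h 27 min; less 45 min break → 8 h 42 min
Total worked: 49 h 18 min = 2958 min.
Regular 40 h 0 min = 2400 min at $20.75/h; overtime 9 h 18 min = 558 min at $41.50/h.
Pay = (2400 × $20.75 + 558 × $41.50) ÷ 60 = $1215.95.

$1215.95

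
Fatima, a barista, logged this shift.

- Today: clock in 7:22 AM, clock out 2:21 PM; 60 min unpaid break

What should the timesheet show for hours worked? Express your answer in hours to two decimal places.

5.98 hours

Today: 7:22 AM–2:21 PM = 6 h 59 min; less 60 min break → 5 h 59 min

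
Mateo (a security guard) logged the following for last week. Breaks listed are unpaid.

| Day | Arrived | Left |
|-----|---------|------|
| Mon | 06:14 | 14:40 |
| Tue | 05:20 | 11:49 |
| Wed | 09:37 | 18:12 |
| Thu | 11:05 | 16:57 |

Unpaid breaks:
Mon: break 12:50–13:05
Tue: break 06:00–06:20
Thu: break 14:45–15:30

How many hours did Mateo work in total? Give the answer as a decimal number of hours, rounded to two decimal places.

28.03 hours

Mon: 06:14–14:40 = 8 h 26 min; less 15 min break → 8 h 11 min
Tue: 05:20–11:49 = 6 h 29 min; less 20 min break → 6 h 9 min
Wed: 09:37–18:12 = 8 h 35 min
Thu: 11:05–16:57 = 5 h 52 min; less 45 min break → 5 h 7 min
Total: 8 h 11 min + 6 h 9 min + 8 h 35 min + 5 h 7 min = 28 h 2 min.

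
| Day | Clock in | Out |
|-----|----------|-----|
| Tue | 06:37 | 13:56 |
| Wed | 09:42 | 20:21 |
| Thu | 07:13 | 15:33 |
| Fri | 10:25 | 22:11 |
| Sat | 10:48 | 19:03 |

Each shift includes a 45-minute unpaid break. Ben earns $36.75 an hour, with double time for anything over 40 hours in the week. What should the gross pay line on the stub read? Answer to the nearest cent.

Tue: 06:37–13:56 = 7 h 19 min; less 45 min break → 6 h 34 min
Wed: 09:42–20:21 = 10 h 39 min; less 45 min break → 9 h 54 min
Thu: 07:13–15:33 = 8 h 20 min; less 45 min break → 7 h 35 min
Fri: 10:25–22:11 = 11 h 46 min; less 45 min break → 11 h 1 min
Sat: 10:48–19:03 = 8 h 15 min; less 45 min break → 7 h 30 min
Total worked: 42 h 34 min = 2554 min.
Regular 40 h 0 min = 2400 min at $36.75/h; overtime 2 h 34 min = 154 min at $73.50/h.
Pay = (2400 × $36.75 + 154 × $73.50) ÷ 60 = $1658.65.

$1658.65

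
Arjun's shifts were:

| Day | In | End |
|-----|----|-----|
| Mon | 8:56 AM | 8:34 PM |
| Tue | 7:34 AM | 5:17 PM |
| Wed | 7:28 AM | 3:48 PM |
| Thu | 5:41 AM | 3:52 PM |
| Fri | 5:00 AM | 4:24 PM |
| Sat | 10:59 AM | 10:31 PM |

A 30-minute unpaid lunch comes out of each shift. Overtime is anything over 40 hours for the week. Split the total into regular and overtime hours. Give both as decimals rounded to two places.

Mon: 8:56 AM–8:34 PM = 11 h 38 min; less 30 min break → 11 h 8 min
Tue: 7:34 AM–5:17 PM = 9 h 43 min; less 30 min break → 9 h 13 min
Wed: 7:28 AM–3:48 PM = 8 h 20 min; less 30 min break → 7 h 50 min
Thu: 5:41 AM–3:52 PM = 10 h 11 min; less 30 min break → 9 h 41 min
Fri: 5:00 AM–4:24 PM = 11 h 24 min; less 30 min break → 10 h 54 min
Sat: 10:59 AM–10:31 PM = 11 h 32 min; less 30 min break → 11 h 2 min
Total worked: 59 h 48 min = 59.80 h.
Threshold 40 h → overtime 19 h 48 min, regular 40 h 0 min.

Regular 40.00 hours, overtime 19.80 hours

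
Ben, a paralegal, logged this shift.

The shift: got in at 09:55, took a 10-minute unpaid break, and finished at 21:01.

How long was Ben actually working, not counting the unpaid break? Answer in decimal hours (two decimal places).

10.93 hours

The shift: 09:55–21:01 = 11 h 6 min; less 10 min break → 10 h 56 min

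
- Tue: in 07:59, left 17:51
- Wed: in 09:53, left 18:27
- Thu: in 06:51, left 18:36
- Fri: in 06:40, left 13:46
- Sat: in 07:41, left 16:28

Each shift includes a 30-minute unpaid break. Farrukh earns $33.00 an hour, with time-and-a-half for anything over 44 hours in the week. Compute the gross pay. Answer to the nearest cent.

Tue: 07:59–17:51 = 9 h 52 min; less 30 min break → 9 h 22 min
Wed: 09:53–18:27 = 8 h 34 min; less 30 min break → 8 h 4 min
Thu: 06:51–18:36 = 11 h 45 min; less 30 min break → 11 h 15 min
Fri: 06:40–13:46 = 7 h 6 min; less 30 min break → 6 h 36 min
Sat: 07:41–16:28 = 8 h 47 min; less 30 min break → 8 h 17 min
Total worked: 43 h 34 min = 2614 min.
Regular 43 h 34 min = 2614 min at $33.00/h; overtime 0 h 0 min = 0 min at $49.50/h.
Pay = (2614 × $33.00 + 0 × $49.50) ÷ 60 = $1437.70.

$1437.70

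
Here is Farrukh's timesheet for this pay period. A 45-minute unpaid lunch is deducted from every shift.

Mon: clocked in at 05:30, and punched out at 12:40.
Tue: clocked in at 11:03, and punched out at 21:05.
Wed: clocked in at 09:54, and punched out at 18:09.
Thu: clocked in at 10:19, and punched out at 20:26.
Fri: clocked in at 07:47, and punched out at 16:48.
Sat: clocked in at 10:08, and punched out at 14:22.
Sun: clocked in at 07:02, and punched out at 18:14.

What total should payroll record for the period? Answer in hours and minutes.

Mon: 05:30–12:40 = 7 h 10 min; less 45 min break → 6 h 25 min
Tue: 11:03–21:05 = 10 h 2 min; less 45 min break → 9 h 17 min
Wed: 09:54–18:09 = 8 h 15 min; less 45 min break → 7 h 30 min
Thu: 10:19–20:26 = 10 h 7 min; less 45 min break → 9 h 22 min
Fri: 07:47–16:48 = 9 h 1 min; less 45 min break → 8 h 16 min
Sat: 10:08–14:22 = 4 h 14 min; less 45 min break → 3 h 29 min
Sun: 07:02–18:14 = 11 h 12 min; less 45 min break → 10 h 27 min
Total: 6 h 25 min + 9 h 17 min + 7 h 30 min + 9 h 22 min + 8 h 16 min + 3 h 29 min + 10 h 27 min = 54 h 46 min.

54 h 46 min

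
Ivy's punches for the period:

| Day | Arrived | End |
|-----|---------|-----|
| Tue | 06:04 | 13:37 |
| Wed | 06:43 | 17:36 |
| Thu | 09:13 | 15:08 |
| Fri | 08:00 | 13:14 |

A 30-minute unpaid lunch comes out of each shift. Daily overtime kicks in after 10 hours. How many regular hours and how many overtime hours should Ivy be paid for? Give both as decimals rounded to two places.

Regular 27.20 hours, overtime 0.38 hours

Tue: 06:04–13:37 = 7 h 33 min; less 30 min break → 7 h 3 min
Wed: 06:43–17:36 = 10 h 53 min; less 30 min break → 10 h 23 min
Thu: 09:13–15:08 = 5 h 55 min; less 30 min break → 5 h 25 min
Fri: 08:00–13:14 = 5 h 14 min; less 30 min break → 4 h 44 min
Tue reg 7 h 3 min / OT 0 h 0 min; Wed reg 10 h 0 min / OT 0 h 23 min; Thu reg 5 h 25 min / OT 0 h 0 min; Fri reg 4 h 44 min / OT 0 h 0 min.
Totals: regular 27 h 12 min, overtime 0 h 23 min.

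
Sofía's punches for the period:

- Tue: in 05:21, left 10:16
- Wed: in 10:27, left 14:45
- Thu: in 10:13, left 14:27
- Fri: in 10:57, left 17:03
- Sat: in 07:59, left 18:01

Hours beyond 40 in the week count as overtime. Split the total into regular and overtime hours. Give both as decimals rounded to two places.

Tue: 05:21–10:16 = 4 h 55 min
Wed: 10:27–14:45 = 4 h 18 min
Thu: 10:13–14:27 = 4 h 14 min
Fri: 10:57–17:03 = 6 h 6 min
Sat: 07:59–18:01 = 10 h 2 min
Total worked: 29 h 35 min = 29.58 h.
Threshold 40 h → overtime 0 h 0 min, regular 29 h 35 min.

Regular 29.58 hours, overtime 0.00 hours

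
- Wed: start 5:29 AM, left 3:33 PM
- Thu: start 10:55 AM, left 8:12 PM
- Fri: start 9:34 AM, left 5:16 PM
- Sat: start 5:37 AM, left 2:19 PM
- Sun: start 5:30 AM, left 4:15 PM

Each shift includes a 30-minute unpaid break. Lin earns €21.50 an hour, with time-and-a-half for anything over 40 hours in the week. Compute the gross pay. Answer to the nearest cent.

€989.00

Wed: 5:29 AM–3:33 PM = 10 h 4 min; less 30 min break → 9 h 34 min
Thu: 10:55 AM–8:12 PM = 9 h 17 min; less 30 min break → 8 h 47 min
Fri: 9:34 AM–5:16 PM = 7 h 42 min; less 30 min break → 7 h 12 min
Sat: 5:37 AM–2:19 PM = 8 h 42 min; less 30 min break → 8 h 12 min
Sun: 5:30 AM–4:15 PM = 10 h 45 min; less 30 min break → 10 h 15 min
Total worked: 44 h 0 min = 2640 min.
Regular 40 h 0 min = 2400 min at €21.50/h; overtime 4 h 0 min = 240 min at €32.25/h.
Pay = (2400 × €21.50 + 240 × €32.25) ÷ 60 = €989.00.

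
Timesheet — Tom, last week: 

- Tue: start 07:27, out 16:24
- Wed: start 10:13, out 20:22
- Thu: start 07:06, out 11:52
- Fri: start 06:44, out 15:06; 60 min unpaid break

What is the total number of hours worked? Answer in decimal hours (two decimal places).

Tue: 07:27–16:24 = 8 h 57 min
Wed: 10:13–20:22 = 10 h 9 min
Thu: 07:06–11:52 = 4 h 46 min
Fri: 06:44–15:06 = 8 h 22 min; less 60 min break → 7 h 22 min
Total: 8 h 57 min + 10 h 9 min + 4 h 46 min + 7 h 22 min = 31 h 14 min.

31.23 hours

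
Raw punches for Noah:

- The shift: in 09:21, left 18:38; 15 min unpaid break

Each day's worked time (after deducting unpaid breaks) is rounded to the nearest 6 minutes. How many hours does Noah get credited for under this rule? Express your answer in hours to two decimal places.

9.00 hours

The shift: 09:21–18:38 = 9 h 17 min − 15 min = 9 h 2 min → rounds to 9 h 0 min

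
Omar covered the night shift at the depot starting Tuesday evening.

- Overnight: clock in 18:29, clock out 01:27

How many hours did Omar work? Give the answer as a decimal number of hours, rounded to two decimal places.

Overnight: 18:29 → midnight = 5 h 31 min; midnight → 01:27 = 1 h 27 min; span 6 h 58 min

6.97 hours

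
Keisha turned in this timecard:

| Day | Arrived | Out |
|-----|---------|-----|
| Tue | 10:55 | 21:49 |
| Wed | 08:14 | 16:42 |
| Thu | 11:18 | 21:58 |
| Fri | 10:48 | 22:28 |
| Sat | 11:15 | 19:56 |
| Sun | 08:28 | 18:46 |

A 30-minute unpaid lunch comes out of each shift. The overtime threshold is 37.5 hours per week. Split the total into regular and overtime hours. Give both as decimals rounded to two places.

Regular 37.50 hours, overtime 20.18 hours

Tue: 10:55–21:49 = 10 h 54 min; less 30 min break → 10 h 24 min
Wed: 08:14–16:42 = 8 h 28 min; less 30 min break → 7 h 58 min
Thu: 11:18–21:58 = 10 h 40 min; less 30 min break → 10 h 10 min
Fri: 10:48–22:28 = 11 h 40 min; less 30 min break → 11 h 10 min
Sat: 11:15–19:56 = 8 h 41 min; less 30 min break → 8 h 11 min
Sun: 08:28–18:46 = 10 h 18 min; less 30 min break → 9 h 48 min
Total worked: 57 h 41 min = 57.68 h.
Threshold 37.5 h → overtime 20 h 11 min, regular 37 h 30 min.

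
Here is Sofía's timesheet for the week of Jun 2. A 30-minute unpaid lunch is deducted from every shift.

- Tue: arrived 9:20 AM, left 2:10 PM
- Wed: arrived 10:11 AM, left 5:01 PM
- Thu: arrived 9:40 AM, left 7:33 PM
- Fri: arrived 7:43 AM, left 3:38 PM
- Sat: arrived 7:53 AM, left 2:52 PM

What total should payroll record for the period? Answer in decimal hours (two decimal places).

Tue: 9:20 AM–2:10 PM = 4 h 50 min; less 30 min break → 4 h 20 min
Wed: 10:11 AM–5:01 PM = 6 h 50 min; less 30 min break → 6 h 20 min
Thu: 9:40 AM–7:33 PM = 9 h 53 min; less 30 min break → 9 h 23 min
Fri: 7:43 AM–3:38 PM = 7 h 55 min; less 30 min break → 7 h 25 min
Sat: 7:53 AM–2:52 PM = 6 h 59 min; less 30 min break → 6 h 29 min
Total: 4 h 20 min + 6 h 20 min + 9 h 23 min + 7 h 25 min + 6 h 29 min = 33 h 57 min.

33.95 hours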